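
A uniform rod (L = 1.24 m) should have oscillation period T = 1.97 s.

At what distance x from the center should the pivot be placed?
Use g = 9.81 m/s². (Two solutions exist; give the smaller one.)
T = 2π√((L²/12 + x²)/(gx)). Let c = T²g/(4π²) = 0.9644.
x² − cx + L²/12 = 0 → x = (c − √(c² − L²/3))/2 = 0.1591 m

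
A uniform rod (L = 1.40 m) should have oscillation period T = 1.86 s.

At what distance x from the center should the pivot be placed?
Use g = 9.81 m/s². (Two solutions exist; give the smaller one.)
T = 2π√((L²/12 + x²)/(gx)). Let c = T²g/(4π²) = 0.8597.
x² − cx + L²/12 = 0 → x = (c − √(c² − L²/3))/2 = 0.2835 m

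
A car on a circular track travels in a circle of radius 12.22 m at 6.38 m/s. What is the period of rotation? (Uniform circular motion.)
T = 2πr/v = 2π×12.22/6.38 = 12.03 s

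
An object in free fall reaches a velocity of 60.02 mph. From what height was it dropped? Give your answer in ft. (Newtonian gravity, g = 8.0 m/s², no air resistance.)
h = v²/(2g) (with unit conversion) = 147.6 ft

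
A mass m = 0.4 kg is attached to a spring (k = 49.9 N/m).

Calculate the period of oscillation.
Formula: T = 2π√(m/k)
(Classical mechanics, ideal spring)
T = 2π√(m/k) = 2π√(0.4/49.9) = 0.5625 s; f = 1/T = 1.778 Hz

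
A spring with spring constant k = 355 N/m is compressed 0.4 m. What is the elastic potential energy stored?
PE = ½kx² = ½×355×0.4² = 28.4 J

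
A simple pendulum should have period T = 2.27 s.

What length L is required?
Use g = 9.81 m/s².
T = 2π√(L/g) → L = g(T/2π)² = 9.81×(2.27/2π)² = 1.28 m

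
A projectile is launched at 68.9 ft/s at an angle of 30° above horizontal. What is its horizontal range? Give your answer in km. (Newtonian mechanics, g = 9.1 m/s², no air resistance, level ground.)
R = v₀² sin(2θ) / g (with unit conversion) = 0.04197 km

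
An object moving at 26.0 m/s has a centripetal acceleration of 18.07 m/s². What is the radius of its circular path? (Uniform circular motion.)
r = v²/a_c = 26.0²/18.07 = 37.41 m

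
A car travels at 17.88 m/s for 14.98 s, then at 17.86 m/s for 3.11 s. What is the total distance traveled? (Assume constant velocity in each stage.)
d₁ = v₁t₁ = 17.88 × 14.98 = 267.842 m
d₂ = v₂t₂ = 17.86 × 3.11 = 55.5446 m
d_total = 267.842 + 55.5446 = 323.39 m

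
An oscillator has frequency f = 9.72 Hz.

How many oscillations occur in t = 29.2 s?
n = f×t = 9.72×29.2 = 283.8 oscillations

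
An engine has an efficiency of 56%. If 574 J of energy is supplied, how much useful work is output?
W_out = η × W_in = 0.56 × 574 = 321.44 J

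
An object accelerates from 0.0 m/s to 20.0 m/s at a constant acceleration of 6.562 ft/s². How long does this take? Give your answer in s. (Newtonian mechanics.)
t = (v - v₀)/a (with unit conversion) = 10.0 s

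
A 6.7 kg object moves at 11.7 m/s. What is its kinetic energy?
KE = ½mv² = ½×6.7×11.7² = 458.5815 J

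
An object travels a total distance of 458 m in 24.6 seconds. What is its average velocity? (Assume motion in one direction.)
v_avg = Δd / Δt = 458 / 24.6 = 18.62 m/s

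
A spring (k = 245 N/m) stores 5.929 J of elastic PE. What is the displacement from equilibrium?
PE = ½kx² → x = √(2PE/k) = √(2×5.929/245) = 0.22 m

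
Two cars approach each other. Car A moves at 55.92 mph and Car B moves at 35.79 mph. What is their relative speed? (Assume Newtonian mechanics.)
v_rel = v_A + v_B = 55.92 + 35.79 = 91.71 mph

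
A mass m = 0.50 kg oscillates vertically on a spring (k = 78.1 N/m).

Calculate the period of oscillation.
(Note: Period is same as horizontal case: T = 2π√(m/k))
T = 2π√(m/k) = 2π√(0.5/78.1) = 0.5027 s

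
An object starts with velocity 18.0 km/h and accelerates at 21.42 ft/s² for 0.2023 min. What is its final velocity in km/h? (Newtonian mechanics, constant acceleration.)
v = v₀ + at (with unit conversion) = 303.3 km/h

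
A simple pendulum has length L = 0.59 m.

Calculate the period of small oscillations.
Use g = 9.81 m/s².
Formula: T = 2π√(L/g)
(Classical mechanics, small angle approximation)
T = 2π√(L/g) = 2π√(0.59/9.81) = 1.541 s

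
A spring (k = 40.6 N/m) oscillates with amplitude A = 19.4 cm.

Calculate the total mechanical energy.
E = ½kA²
E = ½kA² = ½×40.6×(0.194)² = 0.764 J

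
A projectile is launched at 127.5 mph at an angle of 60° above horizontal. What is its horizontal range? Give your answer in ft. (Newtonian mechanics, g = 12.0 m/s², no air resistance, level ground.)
R = v₀² sin(2θ) / g (with unit conversion) = 769.2 ft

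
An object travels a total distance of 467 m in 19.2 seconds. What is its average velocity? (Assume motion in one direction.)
v_avg = Δd / Δt = 467 / 19.2 = 24.32 m/s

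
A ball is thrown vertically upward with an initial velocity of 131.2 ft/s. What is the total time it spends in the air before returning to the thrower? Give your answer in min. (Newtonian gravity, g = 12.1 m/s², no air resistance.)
t_total = 2v₀/g (with unit conversion) = 0.1102 min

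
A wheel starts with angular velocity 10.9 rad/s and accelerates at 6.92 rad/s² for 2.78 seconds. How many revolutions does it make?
θ = ω₀t + ½αt² = 10.9×2.78 + ½×6.92×2.78² = 57.04 rad
Revolutions = θ/(2π) = 57.04/(2π) = 9.08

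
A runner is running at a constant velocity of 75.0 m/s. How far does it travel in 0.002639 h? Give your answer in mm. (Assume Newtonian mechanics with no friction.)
d = vt (with unit conversion) = 712500.0 mm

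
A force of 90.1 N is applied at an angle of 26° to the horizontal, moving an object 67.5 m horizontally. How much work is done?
W = Fd cosθ = 90.1×67.5×cos(26°) = 5466.2 J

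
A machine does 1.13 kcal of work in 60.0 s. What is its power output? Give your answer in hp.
P = W/t = 4728 J / 60 s = 78.8 W = 0.1057 hp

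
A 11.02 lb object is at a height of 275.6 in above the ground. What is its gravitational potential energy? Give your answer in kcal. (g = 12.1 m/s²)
PE = mgh = 4.999 kg × 12.1 m/s² × 7 m = 423.4 J = 0.1012 kcal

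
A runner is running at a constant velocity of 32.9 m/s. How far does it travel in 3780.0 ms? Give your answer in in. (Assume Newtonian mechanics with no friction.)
d = vt (with unit conversion) = 4896.0 in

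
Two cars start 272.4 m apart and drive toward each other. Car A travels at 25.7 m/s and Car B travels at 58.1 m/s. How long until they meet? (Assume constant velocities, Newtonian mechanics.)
Combined speed: v_combined = 25.7 + 58.1 = 83.8 m/s
Time to meet: t = d/83.8 = 272.4/83.8 = 3.25 s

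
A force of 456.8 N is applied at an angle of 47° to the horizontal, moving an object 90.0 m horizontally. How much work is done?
W = Fd cosθ = 456.8×90.0×cos(47°) = 28038.0 J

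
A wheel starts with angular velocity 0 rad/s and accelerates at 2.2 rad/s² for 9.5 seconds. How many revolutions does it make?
θ = ω₀t + ½αt² = 0×9.5 + ½×2.2×9.5² = 99.28 rad
Revolutions = θ/(2π) = 99.28/(2π) = 15.8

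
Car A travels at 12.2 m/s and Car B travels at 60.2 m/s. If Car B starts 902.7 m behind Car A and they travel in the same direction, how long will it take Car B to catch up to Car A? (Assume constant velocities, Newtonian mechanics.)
Relative speed: v_rel = 60.2 - 12.2 = 48 m/s
Time to catch: t = d₀/v_rel = 902.7/48 = 18.81 s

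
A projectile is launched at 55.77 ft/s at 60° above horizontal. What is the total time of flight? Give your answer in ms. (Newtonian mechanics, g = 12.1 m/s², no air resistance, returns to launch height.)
T = 2v₀sin(θ)/g (with unit conversion) = 2433.0 ms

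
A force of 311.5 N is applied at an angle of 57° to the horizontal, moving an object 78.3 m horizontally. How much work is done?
W = Fd cosθ = 311.5×78.3×cos(57°) = 13284.0 J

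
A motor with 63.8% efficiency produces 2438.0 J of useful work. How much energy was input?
W_in = W_out/η = 2438.0/0.638 = 3821.3 J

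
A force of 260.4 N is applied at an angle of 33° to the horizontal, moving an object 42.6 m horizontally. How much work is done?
W = Fd cosθ = 260.4×42.6×cos(33°) = 9303.4 J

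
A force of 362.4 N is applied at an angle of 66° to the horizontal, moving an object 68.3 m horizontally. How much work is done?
W = Fd cosθ = 362.4×68.3×cos(66°) = 10068.0 J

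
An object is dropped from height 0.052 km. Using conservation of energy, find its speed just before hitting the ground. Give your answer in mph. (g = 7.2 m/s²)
mgh = ½mv² → v = √(2gh) = √(2×7.2×52) = 27.36 m/s = 61.21 mph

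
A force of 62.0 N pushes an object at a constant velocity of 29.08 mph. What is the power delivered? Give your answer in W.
P = Fv = 62 N × 13 m/s = 806 W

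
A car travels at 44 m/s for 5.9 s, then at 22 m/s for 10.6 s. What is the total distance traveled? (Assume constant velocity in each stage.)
d₁ = v₁t₁ = 44 × 5.9 = 259.6 m
d₂ = v₂t₂ = 22 × 10.6 = 233.2 m
d_total = 259.6 + 233.2 = 492.8 m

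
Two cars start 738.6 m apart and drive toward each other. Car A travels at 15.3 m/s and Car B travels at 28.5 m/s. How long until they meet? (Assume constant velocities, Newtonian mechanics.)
Combined speed: v_combined = 15.3 + 28.5 = 43.8 m/s
Time to meet: t = d/43.8 = 738.6/43.8 = 16.86 s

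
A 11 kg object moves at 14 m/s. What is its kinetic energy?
KE = ½mv² = ½×11×14² = 1078.0 J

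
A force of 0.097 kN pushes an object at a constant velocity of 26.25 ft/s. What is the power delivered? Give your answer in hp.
P = Fv = 97 N × 8.001 m/s = 776.1 W = 1.041 hp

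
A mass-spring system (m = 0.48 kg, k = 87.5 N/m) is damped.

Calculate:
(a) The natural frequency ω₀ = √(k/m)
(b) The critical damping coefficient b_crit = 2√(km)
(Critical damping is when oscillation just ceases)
ω₀ = √(k/m) = √(87.5/0.48) = 13.5 rad/s
b_crit = 2√(km) = 2√(87.5×0.48) = 12.96 kg/s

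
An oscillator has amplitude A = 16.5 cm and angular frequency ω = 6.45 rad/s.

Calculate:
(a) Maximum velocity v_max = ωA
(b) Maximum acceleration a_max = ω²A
v_max = ωA = 6.45×0.165 = 1.064 m/s
a_max = ω²A = 6.45²×0.165 = 6.864 m/s²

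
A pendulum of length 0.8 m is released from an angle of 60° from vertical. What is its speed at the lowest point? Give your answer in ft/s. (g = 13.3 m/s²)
h = L(1 − cosθ) = 0.8×(1 − cos60°) = 0.4 m
v = √(2gh) = √(2×13.3×0.4) = 3.262 m/s = 10.7 ft/s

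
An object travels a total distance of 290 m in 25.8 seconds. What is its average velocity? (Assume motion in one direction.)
v_avg = Δd / Δt = 290 / 25.8 = 11.24 m/s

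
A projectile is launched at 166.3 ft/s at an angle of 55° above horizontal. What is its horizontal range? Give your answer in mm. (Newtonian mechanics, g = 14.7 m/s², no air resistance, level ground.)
R = v₀² sin(2θ) / g (with unit conversion) = 164200.0 mm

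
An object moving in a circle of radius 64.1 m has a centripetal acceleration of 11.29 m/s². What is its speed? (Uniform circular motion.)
v = √(a_c × r) = √(11.29 × 64.1) = 26.9 m/s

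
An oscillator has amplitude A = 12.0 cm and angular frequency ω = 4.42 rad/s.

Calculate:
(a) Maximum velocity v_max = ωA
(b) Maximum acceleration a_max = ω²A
v_max = ωA = 4.42×0.12 = 0.5304 m/s
a_max = ω²A = 4.42²×0.12 = 2.344 m/s²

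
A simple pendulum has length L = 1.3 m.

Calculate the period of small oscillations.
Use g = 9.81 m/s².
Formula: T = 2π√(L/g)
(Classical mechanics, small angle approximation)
T = 2π√(L/g) = 2π√(1.3/9.81) = 2.287 s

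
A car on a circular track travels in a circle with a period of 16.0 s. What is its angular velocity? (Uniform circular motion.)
ω = 2π/T = 2π/16.0 = 0.3927 rad/s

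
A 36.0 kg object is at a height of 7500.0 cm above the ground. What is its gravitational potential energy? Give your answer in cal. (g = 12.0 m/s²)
PE = mgh = 36 kg × 12.0 m/s² × 75 m = 3.24e+04 J = 7744.0 cal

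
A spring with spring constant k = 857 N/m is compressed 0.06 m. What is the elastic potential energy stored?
PE = ½kx² = ½×857×0.06² = 1.543 J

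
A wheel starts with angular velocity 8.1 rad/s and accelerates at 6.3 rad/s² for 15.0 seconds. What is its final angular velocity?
ω = ω₀ + αt = 8.1 + 6.3 × 15.0 = 102.6 rad/s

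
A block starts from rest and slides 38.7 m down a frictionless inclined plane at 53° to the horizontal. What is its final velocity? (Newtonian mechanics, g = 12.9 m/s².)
a = g sin(θ) = 12.9 × sin(53°) = 10.3 m/s²
v = √(2ad) = √(2 × 10.3 × 38.7) = 28.24 m/s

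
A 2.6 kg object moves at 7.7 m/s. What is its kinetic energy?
KE = ½mv² = ½×2.6×7.7² = 77.077 J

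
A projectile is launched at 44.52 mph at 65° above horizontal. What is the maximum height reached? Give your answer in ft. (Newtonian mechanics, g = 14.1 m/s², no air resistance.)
H = v₀²sin²(θ)/(2g) (with unit conversion) = 37.85 ft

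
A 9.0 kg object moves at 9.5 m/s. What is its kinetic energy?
KE = ½mv² = ½×9.0×9.5² = 406.125 J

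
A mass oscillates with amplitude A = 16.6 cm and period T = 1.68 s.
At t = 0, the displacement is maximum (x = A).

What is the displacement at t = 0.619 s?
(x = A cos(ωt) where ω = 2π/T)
ω = 2π/T = 2π/1.68 = 3.74 rad/s
x = A cos(ωt) = 16.6×cos(3.74×0.619) = -11.25 cm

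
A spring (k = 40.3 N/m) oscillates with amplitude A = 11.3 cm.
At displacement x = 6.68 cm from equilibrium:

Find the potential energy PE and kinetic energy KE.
E_total = ½kA² = ½×40.3×(0.113)² = 0.2573 J
PE = ½kx² = ½×40.3×(0.0668)² = 0.08991 J
KE = E_total − PE = 0.1674 J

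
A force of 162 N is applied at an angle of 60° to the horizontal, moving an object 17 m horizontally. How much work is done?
W = Fd cosθ = 162×17×cos(60°) = 1377.0 J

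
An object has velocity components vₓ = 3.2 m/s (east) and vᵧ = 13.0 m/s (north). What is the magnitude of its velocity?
|v| = √(vₓ² + vᵧ²) = √(3.2² + 13.0²) = √(179.24) = 13.39 m/s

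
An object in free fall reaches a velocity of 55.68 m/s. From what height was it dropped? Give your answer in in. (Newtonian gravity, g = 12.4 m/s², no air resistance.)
h = v²/(2g) (with unit conversion) = 4922.0 in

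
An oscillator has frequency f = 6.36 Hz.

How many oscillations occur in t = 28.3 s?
n = f×t = 6.36×28.3 = 180 oscillations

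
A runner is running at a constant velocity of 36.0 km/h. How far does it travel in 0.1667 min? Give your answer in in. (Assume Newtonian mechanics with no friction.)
d = vt (with unit conversion) = 3938.0 in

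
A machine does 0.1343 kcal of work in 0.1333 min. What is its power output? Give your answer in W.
P = W/t = 561.9 J / 7.998 s = 70.26 W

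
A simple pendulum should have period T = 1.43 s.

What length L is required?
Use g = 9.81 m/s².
T = 2π√(L/g) → L = g(T/2π)² = 9.81×(1.43/2π)² = 0.5081 m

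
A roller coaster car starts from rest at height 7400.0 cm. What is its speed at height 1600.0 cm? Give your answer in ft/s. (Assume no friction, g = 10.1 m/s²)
mgh₁ = ½mv₂² + mgh₂ → v₂ = √(2g(h₁−h₂)) = √(2×10.1×(74−16)) = 34.23 m/s = 112.3 ft/s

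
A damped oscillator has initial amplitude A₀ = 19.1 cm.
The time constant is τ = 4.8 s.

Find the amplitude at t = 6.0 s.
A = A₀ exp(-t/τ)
A = A₀ exp(−t/τ) = 19.1×exp(−6.0/4.8) = 5.472 cm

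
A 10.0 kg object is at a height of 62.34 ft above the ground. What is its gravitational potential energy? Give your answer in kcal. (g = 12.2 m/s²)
PE = mgh = 10 kg × 12.2 m/s² × 19 m = 2318 J = 0.5541 kcal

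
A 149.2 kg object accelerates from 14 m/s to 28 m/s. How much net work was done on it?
W_net = ΔKE = ½m(v₂² − v₁²) = ½×149.2×(28² − 14²) = 43864.8 J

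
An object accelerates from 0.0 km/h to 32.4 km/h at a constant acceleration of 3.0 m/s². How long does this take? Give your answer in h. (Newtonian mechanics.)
t = (v - v₀)/a (with unit conversion) = 0.0008333 h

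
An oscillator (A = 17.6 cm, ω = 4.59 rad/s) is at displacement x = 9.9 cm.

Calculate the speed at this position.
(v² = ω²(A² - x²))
v = ω√(A² − x²) = 4.59×√(0.176² − 0.099²) = 0.6679 m/s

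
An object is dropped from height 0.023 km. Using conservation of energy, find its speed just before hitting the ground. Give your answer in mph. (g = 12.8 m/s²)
mgh = ½mv² → v = √(2gh) = √(2×12.8×23) = 24.27 m/s = 54.28 mph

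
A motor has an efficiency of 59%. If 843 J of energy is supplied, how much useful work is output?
W_out = η × W_in = 0.59 × 843 = 497.37 J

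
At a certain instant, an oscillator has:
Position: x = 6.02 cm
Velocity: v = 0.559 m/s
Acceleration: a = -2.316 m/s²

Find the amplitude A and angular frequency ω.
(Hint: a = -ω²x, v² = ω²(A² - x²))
a = −ω²x → ω = √(|a|/x) = √(2.316/0.0602) = 6.203 rad/s
v² = ω²(A² − x²) → A = √(x² + v²/ω²) = √(0.0602² + 0.559²/6.203²) = 0.1084 m = 10.84 cm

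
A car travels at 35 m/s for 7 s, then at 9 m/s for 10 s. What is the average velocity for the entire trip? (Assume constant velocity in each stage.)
d₁ = v₁t₁ = 35 × 7 = 245 m
d₂ = v₂t₂ = 9 × 10 = 90 m
d_total = 335 m, t_total = 17 s
v_avg = d_total/t_total = 335/17 = 19.71 m/s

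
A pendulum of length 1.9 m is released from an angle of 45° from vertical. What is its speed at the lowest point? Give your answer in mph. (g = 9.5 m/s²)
h = L(1 − cosθ) = 1.9×(1 − cos45°) = 0.5565 m
v = √(2gh) = √(2×9.5×0.5565) = 3.252 m/s = 7.274 mph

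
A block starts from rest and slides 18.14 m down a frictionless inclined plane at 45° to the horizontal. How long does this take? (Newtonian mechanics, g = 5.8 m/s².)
a = g sin(θ) = 5.8 × sin(45°) = 4.1 m/s²
t = √(2d/a) = √(2 × 18.14 / 4.1) = 2.97 s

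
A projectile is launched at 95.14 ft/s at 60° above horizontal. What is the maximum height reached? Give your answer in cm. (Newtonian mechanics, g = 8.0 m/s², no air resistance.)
H = v₀²sin²(θ)/(2g) (with unit conversion) = 3942.0 cm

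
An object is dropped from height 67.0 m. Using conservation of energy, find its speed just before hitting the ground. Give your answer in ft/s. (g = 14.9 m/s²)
mgh = ½mv² → v = √(2gh) = √(2×14.9×67) = 44.68 m/s = 146.6 ft/s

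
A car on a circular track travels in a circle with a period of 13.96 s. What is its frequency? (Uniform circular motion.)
f = 1/T = 1/13.96 = 0.0716 Hz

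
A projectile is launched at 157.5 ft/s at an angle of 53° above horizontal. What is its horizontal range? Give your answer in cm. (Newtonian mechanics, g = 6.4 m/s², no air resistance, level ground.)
R = v₀² sin(2θ) / g (with unit conversion) = 34610.0 cm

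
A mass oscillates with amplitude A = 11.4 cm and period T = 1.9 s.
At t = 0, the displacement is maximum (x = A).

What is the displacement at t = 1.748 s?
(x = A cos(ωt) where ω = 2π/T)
ω = 2π/T = 2π/1.9 = 3.307 rad/s
x = A cos(ωt) = 11.4×cos(3.307×1.748) = 9.99 cm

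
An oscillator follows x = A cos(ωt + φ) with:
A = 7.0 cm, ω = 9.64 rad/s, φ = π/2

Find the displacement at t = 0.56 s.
x = A cos(ωt + φ) = 7.0×cos(9.64×0.56 + π/2) = 5.416 cm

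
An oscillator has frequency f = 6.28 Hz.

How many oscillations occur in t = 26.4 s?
n = f×t = 6.28×26.4 = 165.8 oscillations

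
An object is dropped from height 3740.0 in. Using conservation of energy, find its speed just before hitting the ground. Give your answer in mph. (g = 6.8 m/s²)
mgh = ½mv² → v = √(2gh) = √(2×6.8×95) = 35.94 m/s = 80.4 mph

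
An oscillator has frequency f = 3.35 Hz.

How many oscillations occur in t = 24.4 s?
n = f×t = 3.35×24.4 = 81.74 oscillations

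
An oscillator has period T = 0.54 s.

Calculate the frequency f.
f = 1/T = 1/0.54 = 1.852 Hz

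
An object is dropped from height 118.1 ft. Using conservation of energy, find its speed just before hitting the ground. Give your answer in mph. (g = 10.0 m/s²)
mgh = ½mv² → v = √(2gh) = √(2×10.0×36) = 26.83 m/s = 60.02 mph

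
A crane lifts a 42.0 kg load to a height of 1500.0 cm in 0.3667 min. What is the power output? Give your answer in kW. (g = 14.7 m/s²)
W = mgh = 42×14.7×15 = 9261 J
P = W/t = 9261/22 = 420.9 W = 0.4209 kW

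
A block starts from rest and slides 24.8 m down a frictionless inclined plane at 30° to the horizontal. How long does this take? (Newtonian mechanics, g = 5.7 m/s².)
a = g sin(θ) = 5.7 × sin(30°) = 2.85 m/s²
t = √(2d/a) = √(2 × 24.8 / 2.85) = 4.17 s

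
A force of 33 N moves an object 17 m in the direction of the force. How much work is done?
W = Fd = 33×17 = 561.0 J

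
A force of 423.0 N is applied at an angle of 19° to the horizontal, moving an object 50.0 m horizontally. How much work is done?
W = Fd cosθ = 423.0×50.0×cos(19°) = 19998.0 J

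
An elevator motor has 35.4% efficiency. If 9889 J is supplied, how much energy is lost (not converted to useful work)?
W_out = η × W_in = 0.354×9889 = 3500.7 J
W_lost = W_in − W_out = 9889 − 3500.7 = 6388.3 J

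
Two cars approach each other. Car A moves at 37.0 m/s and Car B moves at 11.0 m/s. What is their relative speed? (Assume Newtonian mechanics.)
v_rel = v_A + v_B = 37.0 + 11.0 = 48.0 m/s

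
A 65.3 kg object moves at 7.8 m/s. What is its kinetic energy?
KE = ½mv² = ½×65.3×7.8² = 1986.426 J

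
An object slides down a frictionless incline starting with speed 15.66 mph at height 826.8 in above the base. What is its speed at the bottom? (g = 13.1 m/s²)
½mv₀² + mgh = ½mv² → v = √(v₀² + 2gh) = √(7.001² + 2×13.1×21) = 24.48 m/s = 54.76 mph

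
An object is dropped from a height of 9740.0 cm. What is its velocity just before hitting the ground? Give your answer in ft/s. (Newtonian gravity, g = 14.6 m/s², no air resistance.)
v = √(2gh) (with unit conversion) = 175.0 ft/s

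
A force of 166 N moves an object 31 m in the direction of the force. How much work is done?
W = Fd = 166×31 = 5146.0 J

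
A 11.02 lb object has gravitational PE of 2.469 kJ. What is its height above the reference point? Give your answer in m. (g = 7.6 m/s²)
PE = mgh → h = PE/(mg) = 2469 J / (4.999 kg × 7.6 m/s²) = 64.99 m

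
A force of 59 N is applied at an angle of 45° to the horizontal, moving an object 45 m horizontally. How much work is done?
W = Fd cosθ = 59×45×cos(45°) = 1877.4 J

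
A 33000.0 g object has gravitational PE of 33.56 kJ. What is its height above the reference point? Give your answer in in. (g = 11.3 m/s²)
PE = mgh → h = PE/(mg) = 3.356e+04 J / (33 kg × 11.3 m/s²) = 90 m = 3543.0 in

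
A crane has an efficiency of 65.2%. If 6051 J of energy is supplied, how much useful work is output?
W_out = η × W_in = 0.652 × 6051 = 3945.3 J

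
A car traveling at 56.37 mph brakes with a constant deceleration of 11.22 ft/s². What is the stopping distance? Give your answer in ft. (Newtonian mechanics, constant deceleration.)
d = v₀² / (2a) (with unit conversion) = 304.6 ft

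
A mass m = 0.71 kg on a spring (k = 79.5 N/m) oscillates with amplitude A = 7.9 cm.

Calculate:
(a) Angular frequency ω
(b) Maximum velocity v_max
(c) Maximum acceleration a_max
ω = √(k/m) = √(79.5/0.71) = 10.58 rad/s
v_max = ωA = 10.58×0.079 = 0.836 m/s
a_max = ω²A = 10.58²×0.079 = 8.846 m/s²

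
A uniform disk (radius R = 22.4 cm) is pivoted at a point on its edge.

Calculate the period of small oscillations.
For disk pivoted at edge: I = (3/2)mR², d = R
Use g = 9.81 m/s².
I/m = (3/2)R² = 0.07526 m²; d = R = 0.224 m
T = 2π√((3/2)R²/(gR)) = 2π√(3R/(2g)) = 1.163 s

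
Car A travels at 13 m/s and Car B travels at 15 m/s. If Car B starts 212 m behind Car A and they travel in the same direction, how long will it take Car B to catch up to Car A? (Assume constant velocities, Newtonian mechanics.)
Relative speed: v_rel = 15 - 13 = 2 m/s
Time to catch: t = d₀/v_rel = 212/2 = 106.0 s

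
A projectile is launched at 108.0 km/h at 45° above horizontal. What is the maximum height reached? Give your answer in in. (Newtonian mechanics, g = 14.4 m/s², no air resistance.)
H = v₀²sin²(θ)/(2g) (with unit conversion) = 615.2 in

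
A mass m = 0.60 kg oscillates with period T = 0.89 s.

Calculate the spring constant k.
T = 2π√(m/k) → k = m(2π/T)² = 0.6×(2π/0.89)² = 29.9 N/m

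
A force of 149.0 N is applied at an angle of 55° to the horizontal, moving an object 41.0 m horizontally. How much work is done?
W = Fd cosθ = 149.0×41.0×cos(55°) = 3504.0 J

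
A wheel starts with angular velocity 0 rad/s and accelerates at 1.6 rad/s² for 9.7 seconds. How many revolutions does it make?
θ = ω₀t + ½αt² = 0×9.7 + ½×1.6×9.7² = 75.27 rad
Revolutions = θ/(2π) = 75.27/(2π) = 11.98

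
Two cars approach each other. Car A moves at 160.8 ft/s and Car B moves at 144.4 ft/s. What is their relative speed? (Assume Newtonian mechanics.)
v_rel = v_A + v_B = 160.8 + 144.4 = 305.2 ft/s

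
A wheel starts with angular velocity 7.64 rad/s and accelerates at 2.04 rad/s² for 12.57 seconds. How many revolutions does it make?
θ = ω₀t + ½αt² = 7.64×12.57 + ½×2.04×12.57² = 257.2 rad
Revolutions = θ/(2π) = 257.2/(2π) = 40.93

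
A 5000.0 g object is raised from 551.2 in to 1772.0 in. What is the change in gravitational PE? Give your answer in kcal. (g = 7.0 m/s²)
ΔPE = mg(h₂ − h₁) = 5 kg × 7.0 m/s² × (45.01 − 14) m = 1085 J = 0.2594 kcal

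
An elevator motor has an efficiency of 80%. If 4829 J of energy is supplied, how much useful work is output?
W_out = η × W_in = 0.8 × 4829 = 3863.2 J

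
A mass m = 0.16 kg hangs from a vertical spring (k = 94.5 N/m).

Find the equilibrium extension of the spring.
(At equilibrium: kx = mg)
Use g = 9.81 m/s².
x_eq = mg/k = 0.16×9.81/94.5 = 0.01661 m = 1.661 cm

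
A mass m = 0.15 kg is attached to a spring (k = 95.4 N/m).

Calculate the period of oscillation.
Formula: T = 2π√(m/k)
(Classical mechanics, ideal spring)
T = 2π√(m/k) = 2π√(0.15/95.4) = 0.2491 s; f = 1/T = 4.014 Hz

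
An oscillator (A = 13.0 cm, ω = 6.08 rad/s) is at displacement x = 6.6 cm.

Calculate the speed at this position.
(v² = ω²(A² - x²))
v = ω√(A² − x²) = 6.08×√(0.13² − 0.066²) = 0.681 m/s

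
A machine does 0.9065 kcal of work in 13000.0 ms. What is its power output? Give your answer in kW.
P = W/t = 3793 J / 13 s = 291.8 W = 0.2918 kW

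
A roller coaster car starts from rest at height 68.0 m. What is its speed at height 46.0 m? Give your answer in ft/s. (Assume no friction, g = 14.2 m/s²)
mgh₁ = ½mv₂² + mgh₂ → v₂ = √(2g(h₁−h₂)) = √(2×14.2×(68−46)) = 25 m/s = 82.01 ft/s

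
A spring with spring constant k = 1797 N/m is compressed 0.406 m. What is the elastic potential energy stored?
PE = ½kx² = ½×1797×0.406² = 148.1 J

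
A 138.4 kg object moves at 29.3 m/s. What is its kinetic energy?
KE = ½mv² = ½×138.4×29.3² = 59407.51 J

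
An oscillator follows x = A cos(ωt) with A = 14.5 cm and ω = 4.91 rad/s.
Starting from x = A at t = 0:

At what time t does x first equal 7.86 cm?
cos(ωt) = x/A = 7.86/14.5 = 0.5421
ωt = arccos(0.5421) = 0.9979 rad
t = 0.9979/4.91 = 0.2032 s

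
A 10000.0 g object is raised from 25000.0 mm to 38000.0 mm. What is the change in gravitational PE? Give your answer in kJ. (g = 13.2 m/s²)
ΔPE = mg(h₂ − h₁) = 10 kg × 13.2 m/s² × (38 − 25) m = 1716 J = 1.716 kJ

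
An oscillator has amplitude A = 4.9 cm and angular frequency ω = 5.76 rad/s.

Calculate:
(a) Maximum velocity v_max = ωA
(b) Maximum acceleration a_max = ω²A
v_max = ωA = 5.76×0.049 = 0.2822 m/s
a_max = ω²A = 5.76²×0.049 = 1.626 m/s²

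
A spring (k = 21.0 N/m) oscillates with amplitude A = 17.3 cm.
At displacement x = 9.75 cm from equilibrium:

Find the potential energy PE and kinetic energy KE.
E_total = ½kA² = ½×21.0×(0.173)² = 0.3143 J
PE = ½kx² = ½×21.0×(0.0975)² = 0.09982 J
KE = E_total − PE = 0.2144 J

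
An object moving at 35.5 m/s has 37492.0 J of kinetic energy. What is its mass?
KE = ½mv² → m = 2KE/v² = 2×37492.0/35.5² = 59.5 kg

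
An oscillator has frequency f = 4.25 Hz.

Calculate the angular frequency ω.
ω = 2πf = 2π×4.25 = 26.7 rad/s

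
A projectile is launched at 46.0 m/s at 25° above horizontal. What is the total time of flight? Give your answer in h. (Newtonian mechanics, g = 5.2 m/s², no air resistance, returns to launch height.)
T = 2v₀sin(θ)/g (with unit conversion) = 0.002077 h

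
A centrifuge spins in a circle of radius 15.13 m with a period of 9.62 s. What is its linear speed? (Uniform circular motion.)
v = 2πr/T = 2π×15.13/9.62 = 9.88 m/s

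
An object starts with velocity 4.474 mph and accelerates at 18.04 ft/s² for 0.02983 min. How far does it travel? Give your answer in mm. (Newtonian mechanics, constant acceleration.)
d = v₀t + ½at² (with unit conversion) = 12390.0 mm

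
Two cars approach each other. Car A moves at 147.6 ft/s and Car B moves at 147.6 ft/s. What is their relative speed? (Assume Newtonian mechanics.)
v_rel = v_A + v_B = 147.6 + 147.6 = 295.2 ft/s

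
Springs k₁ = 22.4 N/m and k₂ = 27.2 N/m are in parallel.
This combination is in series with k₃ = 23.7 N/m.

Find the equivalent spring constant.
k₁₂ = k₁ + k₂ = 49.6 N/m (parallel)
1/k_eq = 1/k₁₂ + 1/k₃ → k_eq = 16.04 N/m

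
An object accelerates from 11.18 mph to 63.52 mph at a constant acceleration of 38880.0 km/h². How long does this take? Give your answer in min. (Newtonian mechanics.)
t = (v - v₀)/a (with unit conversion) = 0.13 min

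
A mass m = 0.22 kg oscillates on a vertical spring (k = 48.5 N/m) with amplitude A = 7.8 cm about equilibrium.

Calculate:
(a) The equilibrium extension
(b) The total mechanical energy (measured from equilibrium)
x_eq = mg/k = 0.22×9.81/48.5 = 0.0445 m = 4.45 cm
E = ½kA² = ½×48.5×(0.078)² = 0.1475 J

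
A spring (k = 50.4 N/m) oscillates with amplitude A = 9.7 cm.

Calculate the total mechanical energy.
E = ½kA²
E = ½kA² = ½×50.4×(0.097)² = 0.2371 J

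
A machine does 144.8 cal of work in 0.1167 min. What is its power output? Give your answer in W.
P = W/t = 605.8 J / 7.002 s = 86.52 W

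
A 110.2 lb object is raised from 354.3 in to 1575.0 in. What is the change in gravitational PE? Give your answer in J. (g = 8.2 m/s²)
ΔPE = mg(h₂ − h₁) = 49.99 kg × 8.2 m/s² × (40 − 8.999) m = 1.271e+04 J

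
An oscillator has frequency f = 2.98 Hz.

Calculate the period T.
T = 1/f = 1/2.98 = 0.3356 s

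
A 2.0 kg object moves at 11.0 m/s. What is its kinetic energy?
KE = ½mv² = ½×2.0×11.0² = 121.0 J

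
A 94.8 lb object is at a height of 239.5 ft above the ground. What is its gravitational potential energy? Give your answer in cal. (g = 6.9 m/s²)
PE = mgh = 43 kg × 6.9 m/s² × 73 m = 2.166e+04 J = 5177.0 cal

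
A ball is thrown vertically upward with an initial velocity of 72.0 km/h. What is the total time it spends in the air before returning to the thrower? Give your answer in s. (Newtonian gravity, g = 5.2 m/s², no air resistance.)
t_total = 2v₀/g (with unit conversion) = 7.692 s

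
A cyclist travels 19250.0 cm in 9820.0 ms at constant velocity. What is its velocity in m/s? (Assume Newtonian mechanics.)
v = d/t (with unit conversion) = 19.6 m/s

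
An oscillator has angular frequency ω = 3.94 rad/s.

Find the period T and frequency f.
T = 2π/ω = 2π/3.94 = 1.595 s; f = ω/2π = 0.6271 Hz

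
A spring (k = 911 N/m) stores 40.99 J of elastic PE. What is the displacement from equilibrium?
PE = ½kx² → x = √(2PE/k) = √(2×40.99/911) = 0.3 m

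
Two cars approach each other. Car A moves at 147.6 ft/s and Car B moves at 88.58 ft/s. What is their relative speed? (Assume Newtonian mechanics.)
v_rel = v_A + v_B = 147.6 + 88.58 = 236.2 ft/s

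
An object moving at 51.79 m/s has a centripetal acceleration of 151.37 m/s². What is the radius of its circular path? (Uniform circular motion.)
r = v²/a_c = 51.79²/151.37 = 17.72 m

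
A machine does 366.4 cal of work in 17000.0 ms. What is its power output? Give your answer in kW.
P = W/t = 1533 J / 17 s = 90.18 W = 0.09018 kW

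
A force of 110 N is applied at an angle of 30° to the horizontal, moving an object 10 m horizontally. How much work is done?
W = Fd cosθ = 110×10×cos(30°) = 952.63 J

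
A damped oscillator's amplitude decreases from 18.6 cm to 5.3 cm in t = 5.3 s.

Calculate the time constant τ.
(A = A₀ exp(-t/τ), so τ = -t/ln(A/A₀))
A/A₀ = 5.3/18.6 = 0.2849; ln(A/A₀) = -1.255
τ = −t/ln(A/A₀) = −5.3/-1.255 = 4.222 s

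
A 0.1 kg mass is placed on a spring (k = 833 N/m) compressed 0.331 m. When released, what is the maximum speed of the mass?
½kx² = ½mv² → v = x√(k/m) = 0.331×√(833/0.1) = 30.21 m/s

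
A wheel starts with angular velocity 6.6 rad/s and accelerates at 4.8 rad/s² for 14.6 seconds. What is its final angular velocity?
ω = ω₀ + αt = 6.6 + 4.8 × 14.6 = 76.68 rad/s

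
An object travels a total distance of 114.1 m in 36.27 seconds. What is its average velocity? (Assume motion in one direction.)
v_avg = Δd / Δt = 114.1 / 36.27 = 3.15 m/s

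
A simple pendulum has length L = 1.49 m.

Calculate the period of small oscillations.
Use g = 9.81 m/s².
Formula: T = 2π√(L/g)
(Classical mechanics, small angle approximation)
T = 2π√(L/g) = 2π√(1.49/9.81) = 2.449 s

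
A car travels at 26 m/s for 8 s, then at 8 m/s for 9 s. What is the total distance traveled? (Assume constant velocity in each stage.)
d₁ = v₁t₁ = 26 × 8 = 208 m
d₂ = v₂t₂ = 8 × 9 = 72 m
d_total = 208 + 72 = 280 m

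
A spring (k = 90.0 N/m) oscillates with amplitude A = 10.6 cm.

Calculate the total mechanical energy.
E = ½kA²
E = ½kA² = ½×90.0×(0.106)² = 0.5056 J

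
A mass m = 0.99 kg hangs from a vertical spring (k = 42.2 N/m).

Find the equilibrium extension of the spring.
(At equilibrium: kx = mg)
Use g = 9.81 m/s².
x_eq = mg/k = 0.99×9.81/42.2 = 0.2301 m = 23.01 cm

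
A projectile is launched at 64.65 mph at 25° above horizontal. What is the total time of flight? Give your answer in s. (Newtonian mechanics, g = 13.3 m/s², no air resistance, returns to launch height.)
T = 2v₀sin(θ)/g (with unit conversion) = 1.837 s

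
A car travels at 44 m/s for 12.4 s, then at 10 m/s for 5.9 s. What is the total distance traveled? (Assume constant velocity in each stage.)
d₁ = v₁t₁ = 44 × 12.4 = 545.6 m
d₂ = v₂t₂ = 10 × 5.9 = 59 m
d_total = 545.6 + 59 = 604.6 m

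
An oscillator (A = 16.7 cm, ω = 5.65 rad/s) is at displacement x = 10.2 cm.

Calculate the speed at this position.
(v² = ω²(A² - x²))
v = ω√(A² − x²) = 5.65×√(0.167² − 0.102²) = 0.7471 m/s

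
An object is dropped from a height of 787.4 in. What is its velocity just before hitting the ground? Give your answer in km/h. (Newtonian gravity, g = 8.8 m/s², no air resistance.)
v = √(2gh) (with unit conversion) = 67.54 km/h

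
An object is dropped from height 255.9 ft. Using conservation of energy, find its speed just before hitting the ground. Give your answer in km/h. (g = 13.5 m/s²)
mgh = ½mv² → v = √(2gh) = √(2×13.5×78) = 45.89 m/s = 165.2 km/h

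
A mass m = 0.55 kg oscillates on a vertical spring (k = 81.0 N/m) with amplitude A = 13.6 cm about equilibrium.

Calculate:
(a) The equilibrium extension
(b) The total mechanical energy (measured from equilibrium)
x_eq = mg/k = 0.55×9.81/81.0 = 0.06661 m = 6.661 cm
E = ½kA² = ½×81.0×(0.136)² = 0.7491 J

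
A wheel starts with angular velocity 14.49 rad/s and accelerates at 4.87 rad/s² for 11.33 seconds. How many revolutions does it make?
θ = ω₀t + ½αt² = 14.49×11.33 + ½×4.87×11.33² = 476.75 rad
Revolutions = θ/(2π) = 476.75/(2π) = 75.88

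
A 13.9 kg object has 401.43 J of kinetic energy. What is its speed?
KE = ½mv² → v = √(2KE/m) = √(2×401.43/13.9) = 7.6 m/s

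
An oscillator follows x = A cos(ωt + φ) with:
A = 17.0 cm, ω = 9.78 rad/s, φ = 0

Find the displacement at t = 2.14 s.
x = A cos(ωt + φ) = 17.0×cos(9.78×2.14 + 0) = -8.282 cm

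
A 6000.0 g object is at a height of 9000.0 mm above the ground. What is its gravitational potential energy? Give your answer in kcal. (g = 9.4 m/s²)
PE = mgh = 6 kg × 9.4 m/s² × 9 m = 507.6 J = 0.1213 kcal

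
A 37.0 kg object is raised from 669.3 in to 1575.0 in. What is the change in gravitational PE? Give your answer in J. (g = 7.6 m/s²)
ΔPE = mg(h₂ − h₁) = 37 kg × 7.6 m/s² × (40 − 17) m = 6469 J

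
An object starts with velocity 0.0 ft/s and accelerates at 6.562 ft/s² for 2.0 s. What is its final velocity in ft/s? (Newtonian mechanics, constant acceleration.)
v = v₀ + at (with unit conversion) = 13.12 ft/s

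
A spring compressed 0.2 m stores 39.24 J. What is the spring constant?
PE = ½kx² → k = 2PE/x² = 2×39.24/0.2² = 1962.0 N/m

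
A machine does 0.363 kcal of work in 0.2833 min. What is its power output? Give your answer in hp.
P = W/t = 1519 J / 17 s = 89.35 W = 0.1198 hp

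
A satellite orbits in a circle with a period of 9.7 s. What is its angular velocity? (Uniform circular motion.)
ω = 2π/T = 2π/9.7 = 0.6478 rad/s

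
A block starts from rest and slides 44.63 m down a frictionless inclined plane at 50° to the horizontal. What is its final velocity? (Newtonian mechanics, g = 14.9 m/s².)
a = g sin(θ) = 14.9 × sin(50°) = 11.41 m/s²
v = √(2ad) = √(2 × 11.41 × 44.63) = 31.92 m/s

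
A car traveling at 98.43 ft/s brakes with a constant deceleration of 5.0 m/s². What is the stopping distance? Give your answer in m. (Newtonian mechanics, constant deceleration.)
d = v₀² / (2a) (with unit conversion) = 90.01 m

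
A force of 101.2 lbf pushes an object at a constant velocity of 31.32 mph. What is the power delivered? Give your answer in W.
P = Fv = 450.2 N × 14 m/s = 6303 W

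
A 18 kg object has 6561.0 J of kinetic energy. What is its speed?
KE = ½mv² → v = √(2KE/m) = √(2×6561.0/18) = 27.0 m/s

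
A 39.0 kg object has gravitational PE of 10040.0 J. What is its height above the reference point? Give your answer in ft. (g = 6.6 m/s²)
PE = mgh → h = PE/(mg) = 1.004e+04 J / (39 kg × 6.6 m/s²) = 39.01 m = 128.0 ft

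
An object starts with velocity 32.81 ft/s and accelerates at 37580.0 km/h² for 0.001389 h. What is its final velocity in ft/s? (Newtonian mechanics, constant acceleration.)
v = v₀ + at (with unit conversion) = 80.38 ft/s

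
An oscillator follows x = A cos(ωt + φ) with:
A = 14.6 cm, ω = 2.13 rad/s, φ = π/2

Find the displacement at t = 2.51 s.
x = A cos(ωt + φ) = 14.6×cos(2.13×2.51 + π/2) = 11.76 cm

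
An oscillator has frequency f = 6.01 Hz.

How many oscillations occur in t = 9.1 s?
n = f×t = 6.01×9.1 = 54.69 oscillations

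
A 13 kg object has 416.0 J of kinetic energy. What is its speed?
KE = ½mv² → v = √(2KE/m) = √(2×416.0/13) = 8.0 m/s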